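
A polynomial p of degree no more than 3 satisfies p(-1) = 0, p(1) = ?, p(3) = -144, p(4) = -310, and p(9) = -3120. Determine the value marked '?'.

The 4 known points determine the degree-3 polynomial uniquely.
Write p(u) = au^3 + bu^2 + cu + d. Substituting each data point gives a linear system:
  -a + b - c + d = 0
  27a + 9b + 3c + d = -144
  64a + 16b + 4c + d = -310
  729a + 81b + 9c + d = -3120
Solving the system yields a = -4, b = -2, c = -4, d = -6.
So p(u) = -4u^3 - 2u^2 - 4u - 6.
Then p(1) = -16.

-16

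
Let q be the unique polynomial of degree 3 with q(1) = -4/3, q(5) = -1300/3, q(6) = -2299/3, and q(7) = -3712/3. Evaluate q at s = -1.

32/3

Write q(s) = as^3 + bs^2 + cs + d. Substituting each data point gives a linear system:
  a + b + c + d = -4/3
  125a + 25b + 5c + d = -1300/3
  216a + 36b + 6c + d = -2299/3
  343a + 49b + 7c + d = -3712/3
Solving the system yields a = -4, b = 3, c = -2, d = 5/3.
So q(s) = -4s^3 + 3s^2 - 2s + 5/3.
Then q(-1) = 32/3.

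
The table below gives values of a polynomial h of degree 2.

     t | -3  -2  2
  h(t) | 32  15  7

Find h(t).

h(t) = 3t^2 - 2t - 1

Write h(t) = at^2 + bt + c. Substituting each data point gives a linear system:
  9a - 3b + c = 32
  4a - 2b + c = 15
  4a + 2b + c = 7
Solving the system yields a = 3, b = -2, c = -1.
So h(t) = 3t² - 2t - 1.
Check: h(-3) = 32. ✓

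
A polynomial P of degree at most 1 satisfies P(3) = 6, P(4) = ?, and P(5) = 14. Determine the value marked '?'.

10

On equispaced nodes a degree-1 polynomial has vanishing second forward difference, so
  P(3) - 2·P(4) + P(5) = 0.
Substituting the known values and solving for P(4):
  -2·P(4) = -20
  P(4) = 10.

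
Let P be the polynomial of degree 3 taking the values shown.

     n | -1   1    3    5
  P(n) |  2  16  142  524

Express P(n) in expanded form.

P(n) = 3n^3 + 5n^2 + 4n + 4

Using the Lagrange interpolation formula with nodes -1, 1, 3, 5:
  L_0(n) = (n - 1)(n - 3)(n - 5) / -48
  L_1(n) = (n + 1)(n - 3)(n - 5) / 16
  L_2(n) = (n + 1)(n - 1)(n - 5) / -16
  L_3(n) = (n + 1)(n - 1)(n - 3) / 48
Then P(n) = 2·L_0(n) + 16·L_1(n) + 142·L_2(n) + 524·L_3(n).
Expanding and collecting terms gives P(n) = 3n³ + 5n² + 4n + 4.
Check: P(-1) = 2. ✓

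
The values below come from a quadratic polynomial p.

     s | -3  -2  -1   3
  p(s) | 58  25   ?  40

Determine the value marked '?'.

The 3 known points determine the degree-2 polynomial uniquely.
Write p(s) = as^2 + bs + c. Substituting each data point gives a linear system:
  9a - 3b + c = 58
  4a - 2b + c = 25
  9a + 3b + c = 40
Solving the system yields a = 6, b = -3, c = -5.
So p(s) = 6s^2 - 3s - 5.
Then p(-1) = 4.

4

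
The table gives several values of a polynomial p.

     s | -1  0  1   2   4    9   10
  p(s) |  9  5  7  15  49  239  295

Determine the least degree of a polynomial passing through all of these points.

2

Divided differences on the nodes -1, 0, 1, 2, 4, 9, 10:
  order 0: 9  5  7  15  49  239  295
  order 1: -4  2  8  17  38  56
  order 2: 3  3  3  3  3
  order 3: 0  0  0  0
  order 4: 0  0  0
  order 5: 0  0
  order 6: 0
The order-2 divided differences are all 3 (nonzero) and every higher order vanishes, so the data lies on a polynomial of degree exactly 2.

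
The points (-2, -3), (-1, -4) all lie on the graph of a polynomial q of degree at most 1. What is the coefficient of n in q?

Write q(n) = an + b. Substituting each data point gives a linear system:
  -2a + b = -3
  -a + b = -4
Solving the system yields a = -1, b = -5.
So q(n) = -n - 5.
The leading coefficient is -1.

-1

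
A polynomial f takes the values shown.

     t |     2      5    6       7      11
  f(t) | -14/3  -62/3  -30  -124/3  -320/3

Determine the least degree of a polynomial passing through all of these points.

2

Divided differences on the nodes 2, 5, 6, 7, 11:
  order 0: -14/3  -62/3  -30  -124/3  -320/3
  order 1: -16/3  -28/3  -34/3  -49/3
  order 2: -1  -1  -1
  order 3: 0  0
  order 4: 0
The order-2 divided differences are all -1 (nonzero) and every higher order vanishes, so the data lies on a polynomial of degree exactly 2.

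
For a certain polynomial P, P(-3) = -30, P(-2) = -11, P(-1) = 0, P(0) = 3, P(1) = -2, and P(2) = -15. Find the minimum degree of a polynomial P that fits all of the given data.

Forward differences of the values at n = -3, -2, -1, 0, 1, 2:
  P  : -30  -11  0  3  -2  -15
  Δ  : 19  11  3  -5  -13
  Δ^2: -8  -8  -8  -8
  Δ^3: 0  0  0
  Δ^4: 0  0
  Δ^5: 0
The second differences are constant (-8) and nonzero, while all higher differences vanish, so the minimal degree is 2.

2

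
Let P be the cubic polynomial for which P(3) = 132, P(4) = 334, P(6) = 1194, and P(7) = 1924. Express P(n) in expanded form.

Using the Lagrange interpolation formula with nodes 3, 4, 6, 7:
  L_0(n) = (n - 4)(n - 6)(n - 7) / -12
  L_1(n) = (n - 3)(n - 6)(n - 7) / 6
  L_2(n) = (n - 3)(n - 4)(n - 7) / -6
  L_3(n) = (n - 3)(n - 4)(n - 6) / 12
Then P(n) = 132·L_0(n) + 334·L_1(n) + 1194·L_2(n) + 1924·L_3(n).
Expanding and collecting terms gives P(n) = 6n^3 - 2n^2 - 6n + 6.
Check: P(4) = 334. ✓

P(n) = 6n^3 - 2n^2 - 6n + 6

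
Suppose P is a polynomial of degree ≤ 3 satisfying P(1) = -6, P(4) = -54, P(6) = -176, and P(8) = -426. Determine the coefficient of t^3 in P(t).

Write P(t) = at^3 + bt^2 + ct + d. Substituting each data point gives a linear system:
  a + b + c + d = -6
  64a + 16b + 4c + d = -54
  216a + 36b + 6c + d = -176
  512a + 64b + 8c + d = -426
Solving the system yields a = -1, b = 2, c = -5, d = -2.
So P(t) = -t³ + 2t² - 5t - 2.
The leading coefficient is -1.

-1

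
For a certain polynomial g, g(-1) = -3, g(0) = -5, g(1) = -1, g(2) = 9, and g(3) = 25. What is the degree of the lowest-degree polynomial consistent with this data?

2

Forward differences of the values at x = -1, 0, 1, 2, 3:
  g  : -3  -5  -1  9  25
  Δ  : -2  4  10  16
  Δ^2: 6  6  6
  Δ^3: 0  0
  Δ^4: 0
The second differences are constant (6) and nonzero, while all higher differences vanish, so the minimal degree is 2.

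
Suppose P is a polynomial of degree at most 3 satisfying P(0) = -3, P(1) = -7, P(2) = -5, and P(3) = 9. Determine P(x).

Write P(x) = ax^3 + bx^2 + cx + d. Substituting each data point gives a linear system:
  d = -3
  a + b + c + d = -7
  8a + 4b + 2c + d = -5
  27a + 9b + 3c + d = 9
Solving the system yields a = 1, b = 0, c = -5, d = -3.
So P(x) = x³ - 5x - 3.
Check: P(3) = 9. ✓

P(x) = x^3 - 5x - 3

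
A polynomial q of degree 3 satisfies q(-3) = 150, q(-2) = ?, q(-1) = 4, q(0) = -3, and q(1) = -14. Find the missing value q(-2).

On equispaced nodes a degree-3 polynomial has vanishing fourth forward difference, so
  q(-3) - 4·q(-2) + 6·q(-1) - 4·q(0) + q(1) = 0.
Substituting the known values and solving for q(-2):
  -4·q(-2) = -172
  q(-2) = 43.

43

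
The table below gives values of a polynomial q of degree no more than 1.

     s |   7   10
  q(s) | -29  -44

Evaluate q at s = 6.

-24

Using the Lagrange interpolation formula with nodes 7, 10:
  L_0(s) = (s - 10) / -3
  L_1(s) = (s - 7) / 3
Then q(s) = -29·L_0(s) - 44·L_1(s).
Expanding and collecting terms gives q(s) = -5s + 6.
Evaluating at s = 6: q(6) = -24.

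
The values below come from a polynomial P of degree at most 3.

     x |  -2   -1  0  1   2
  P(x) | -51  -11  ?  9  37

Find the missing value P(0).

1

On equispaced nodes a degree-3 polynomial has vanishing fourth forward difference, so
  P(-2) - 4·P(-1) + 6·P(0) - 4·P(1) + P(2) = 0.
Substituting the known values and solving for P(0):
  6·P(0) = 6
  P(0) = 1.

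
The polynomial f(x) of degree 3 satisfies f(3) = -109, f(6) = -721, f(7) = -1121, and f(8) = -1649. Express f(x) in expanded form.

Write f(x) = ax^3 + bx^2 + cx + d. Substituting each data point gives a linear system:
  27a + 9b + 3c + d = -109
  216a + 36b + 6c + d = -721
  343a + 49b + 7c + d = -1121
  512a + 64b + 8c + d = -1649
Solving the system yields a = -3, b = -1, c = -6, d = -1.
So f(x) = -3x^3 - x^2 - 6x - 1.
Check: f(7) = -1121. ✓

f(x) = -3x^3 - x^2 - 6x - 1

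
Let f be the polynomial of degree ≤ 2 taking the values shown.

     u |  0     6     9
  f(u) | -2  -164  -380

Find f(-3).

-56

Write f(u) = au^2 + bu + c. Substituting each data point gives a linear system:
  c = -2
  36a + 6b + c = -164
  81a + 9b + c = -380
Solving the system yields a = -5, b = 3, c = -2.
So f(u) = -5u² + 3u - 2.
Then f(-3) = -56.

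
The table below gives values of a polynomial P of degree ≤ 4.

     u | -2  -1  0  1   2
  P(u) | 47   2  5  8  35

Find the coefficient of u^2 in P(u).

Write P(u) = au^4 + bu^3 + cu^2 + du + e. Substituting each data point gives a linear system:
  16a - 8b + 4c - 2d + e = 47
  a - b + c - d + e = 2
  e = 5
  a + b + c + d + e = 8
  16a + 8b + 4c + 2d + e = 35
Solving the system yields a = 3, b = -2, c = -3, d = 5, e = 5.
So P(u) = 3u⁴ - 2u³ - 3u² + 5u + 5.
The coefficient of u^2 is -3.

-3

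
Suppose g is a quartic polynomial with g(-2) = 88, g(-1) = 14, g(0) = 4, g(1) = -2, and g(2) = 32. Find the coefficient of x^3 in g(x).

-2

Write g(x) = ax^4 + bx^3 + cx^2 + dx + e. Substituting each data point gives a linear system:
  16a - 8b + 4c - 2d + e = 88
  a - b + c - d + e = 14
  e = 4
  a + b + c + d + e = -2
  16a + 8b + 4c + 2d + e = 32
Solving the system yields a = 4, b = -2, c = -2, d = -6, e = 4.
So g(x) = 4x^4 - 2x^3 - 2x^2 - 6x + 4.
The coefficient of x^3 is -2.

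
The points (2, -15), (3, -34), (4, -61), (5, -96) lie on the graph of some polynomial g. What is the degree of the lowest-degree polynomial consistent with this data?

Forward differences of the values at s = 2, 3, 4, 5:
  g  : -15  -34  -61  -96
  Δ  : -19  -27  -35
  Δ^2: -8  -8
  Δ^3: 0
The second differences are constant (-8) and nonzero, while all higher differences vanish, so the minimal degree is 2.

2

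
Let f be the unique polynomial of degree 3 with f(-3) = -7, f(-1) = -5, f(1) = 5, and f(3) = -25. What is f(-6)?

Write f(x) = ax^3 + bx^2 + cx + d. Substituting each data point gives a linear system:
  -27a + 9b - 3c + d = -7
  -a + b - c + d = -5
  a + b + c + d = 5
  27a + 9b + 3c + d = -25
Solving the system yields a = -1, b = -2, c = 6, d = 2.
So f(x) = -x^3 - 2x^2 + 6x + 2.
Then f(-6) = 110.

110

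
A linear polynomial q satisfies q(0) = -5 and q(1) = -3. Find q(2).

Write q(n) = an + b. Substituting each data point gives a linear system:
  b = -5
  a + b = -3
Solving the system yields a = 2, b = -5.
So q(n) = 2n - 5.
Then q(2) = -1.

-1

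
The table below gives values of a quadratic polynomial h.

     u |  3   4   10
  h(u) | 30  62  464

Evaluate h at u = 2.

Write h(u) = au^2 + bu + c. Substituting each data point gives a linear system:
  9a + 3b + c = 30
  16a + 4b + c = 62
  100a + 10b + c = 464
Solving the system yields a = 5, b = -3, c = -6.
So h(u) = 5u^2 - 3u - 6.
Then h(2) = 8.

8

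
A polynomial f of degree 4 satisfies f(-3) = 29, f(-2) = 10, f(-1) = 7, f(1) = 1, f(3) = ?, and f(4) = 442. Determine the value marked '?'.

The 5 known points determine the degree-4 polynomial uniquely.
Write f(s) = as^4 + bs^3 + cs^2 + ds + e. Substituting each data point gives a linear system:
  81a - 27b + 9c - 3d + e = 29
  16a - 8b + 4c - 2d + e = 10
  a - b + c - d + e = 7
  a + b + c + d + e = 1
  256a + 64b + 16c + 4d + e = 442
Solving the system yields a = 1, b = 3, c = 1, d = -6, e = 2.
So f(s) = s^4 + 3s^3 + s^2 - 6s + 2.
Then f(3) = 155.

155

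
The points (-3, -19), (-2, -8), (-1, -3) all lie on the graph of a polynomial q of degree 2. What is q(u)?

q(u) = -3u^2 - 4u - 4

Write q(u) = au^2 + bu + c. Substituting each data point gives a linear system:
  9a - 3b + c = -19
  4a - 2b + c = -8
  a - b + c = -3
Solving the system yields a = -3, b = -4, c = -4.
So q(u) = -3u² - 4u - 4.
Check: q(-3) = -19. ✓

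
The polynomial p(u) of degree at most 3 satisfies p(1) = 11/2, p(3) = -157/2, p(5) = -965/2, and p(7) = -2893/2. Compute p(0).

Write p(u) = au^3 + bu^2 + cu + d. Substituting each data point gives a linear system:
  a + b + c + d = 11/2
  27a + 9b + 3c + d = -157/2
  125a + 25b + 5c + d = -965/2
  343a + 49b + 7c + d = -2893/2
Solving the system yields a = -5, b = 5, c = 3, d = 5/2.
So p(u) = -5u^3 + 5u^2 + 3u + 5/2.
Then p(0) = 5/2.

5/2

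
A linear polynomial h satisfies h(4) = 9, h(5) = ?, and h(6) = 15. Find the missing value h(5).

12

The 2 known points determine the degree-1 polynomial uniquely.
Write h(s) = as + b. Substituting each data point gives a linear system:
  4a + b = 9
  6a + b = 15
Solving the system yields a = 3, b = -3.
So h(s) = 3s - 3.
Then h(5) = 12.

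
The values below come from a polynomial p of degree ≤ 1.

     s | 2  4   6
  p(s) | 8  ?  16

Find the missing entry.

On equispaced nodes a degree-1 polynomial has vanishing second forward difference, so
  p(2) - 2·p(4) + p(6) = 0.
Substituting the known values and solving for p(4):
  -2·p(4) = -24
  p(4) = 12.

12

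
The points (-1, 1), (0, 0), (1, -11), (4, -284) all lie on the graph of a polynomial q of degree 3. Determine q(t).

q(t) = -3t^3 - 5t^2 - 3t

Write q(t) = at^3 + bt^2 + ct + d. Substituting each data point gives a linear system:
  -a + b - c + d = 1
  d = 0
  a + b + c + d = -11
  64a + 16b + 4c + d = -284
Solving the system yields a = -3, b = -5, c = -3, d = 0.
So q(t) = -3t^3 - 5t^2 - 3t.
Check: q(0) = 0. ✓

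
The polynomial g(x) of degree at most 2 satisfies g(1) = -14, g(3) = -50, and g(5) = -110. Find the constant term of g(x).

-5

Write g(x) = ax^2 + bx + c. Substituting each data point gives a linear system:
  a + b + c = -14
  9a + 3b + c = -50
  25a + 5b + c = -110
Solving the system yields a = -3, b = -6, c = -5.
So g(x) = -3x^2 - 6x - 5.
The constant term is -5.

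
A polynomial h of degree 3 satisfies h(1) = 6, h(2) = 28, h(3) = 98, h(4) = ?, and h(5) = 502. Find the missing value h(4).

246

On equispaced nodes a degree-3 polynomial has vanishing fourth forward difference, so
  h(1) - 4·h(2) + 6·h(3) - 4·h(4) + h(5) = 0.
Substituting the known values and solving for h(4):
  -4·h(4) = -984
  h(4) = 246.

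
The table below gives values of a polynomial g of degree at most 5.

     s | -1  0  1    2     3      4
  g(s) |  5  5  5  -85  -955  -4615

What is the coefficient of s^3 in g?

5

Write g(s) = as^5 + bs^4 + cs^3 + ds^2 + es + k. Substituting each data point gives a linear system:
  -a + b - c + d - e + k = 5
  k = 5
  a + b + c + d + e + k = 5
  32a + 16b + 8c + 4d + 2e + k = -85
  243a + 81b + 27c + 9d + 3e + k = -955
  1024a + 256b + 64c + 16d + 4e + k = -4615
Solving the system yields a = -6, b = 5, c = 5, d = -5, e = 1, k = 5.
So g(s) = -6s⁵ + 5s⁴ + 5s³ - 5s² + s + 5.
The coefficient of s^3 is 5.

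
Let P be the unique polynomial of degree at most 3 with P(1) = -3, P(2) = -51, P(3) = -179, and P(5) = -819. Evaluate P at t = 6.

Using the Lagrange interpolation formula with nodes 1, 2, 3, 5:
  L_0(t) = (t - 2)(t - 3)(t - 5) / -8
  L_1(t) = (t - 1)(t - 3)(t - 5) / 3
  L_2(t) = (t - 1)(t - 2)(t - 5) / -4
  L_3(t) = (t - 1)(t - 2)(t - 3) / 24
Then P(t) = -3·L_0(t) - 51·L_1(t) - 179·L_2(t) - 819·L_3(t).
Expanding and collecting terms gives P(t) = -6t^3 - 4t^2 + 6t + 1.
Evaluating at t = 6: P(6) = -1403.

-1403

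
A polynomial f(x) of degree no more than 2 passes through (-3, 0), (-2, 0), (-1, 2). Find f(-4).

Forward differences of the values at x = -3, -2, -1:
  f  : 0  0  2
  Δ  : 0  2
  Δ^2: 2
The second differences are constant, confirming degree 2.
Interpolating (Newton forward form) and evaluating at x = -4 gives f(-4) = 2.

2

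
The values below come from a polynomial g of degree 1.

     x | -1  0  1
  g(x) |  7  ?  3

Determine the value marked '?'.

5

On equispaced nodes a degree-1 polynomial has vanishing second forward difference, so
  g(-1) - 2·g(0) + g(1) = 0.
Substituting the known values and solving for g(0):
  -2·g(0) = -10
  g(0) = 5.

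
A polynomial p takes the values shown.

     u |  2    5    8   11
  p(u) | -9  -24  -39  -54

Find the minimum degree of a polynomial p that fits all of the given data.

1

Forward differences of the values at u = 2, 5, 8, 11:
  p  : -9  -24  -39  -54
  Δ  : -15  -15  -15
  Δ^2: 0  0
  Δ^3: 0
The first differences are constant (-15) and nonzero, while all higher differences vanish, so the minimal degree is 1.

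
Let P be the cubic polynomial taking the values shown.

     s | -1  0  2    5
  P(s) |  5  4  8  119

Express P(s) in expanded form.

P(s) = s^3 - 2s + 4

Using the Lagrange interpolation formula with nodes -1, 0, 2, 5:
  L_0(s) = s(s - 2)(s - 5) / -18
  L_1(s) = (s + 1)(s - 2)(s - 5) / 10
  L_2(s) = (s + 1)s(s - 5) / -18
  L_3(s) = (s + 1)s(s - 2) / 90
Then P(s) = 5·L_0(s) + 4·L_1(s) + 8·L_2(s) + 119·L_3(s).
Expanding and collecting terms gives P(s) = s³ - 2s + 4.
Check: P(0) = 4. ✓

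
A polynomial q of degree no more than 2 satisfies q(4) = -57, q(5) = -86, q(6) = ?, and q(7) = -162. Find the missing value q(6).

-121

On equispaced nodes a degree-2 polynomial has vanishing third forward difference, so
  - q(4) + 3·q(5) - 3·q(6) + q(7) = 0.
Substituting the known values and solving for q(6):
  -3·q(6) = 363
  q(6) = -121.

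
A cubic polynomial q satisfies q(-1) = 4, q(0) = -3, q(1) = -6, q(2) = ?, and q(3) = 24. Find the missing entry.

The 4 known points determine the degree-3 polynomial uniquely.
Write q(u) = au^3 + bu^2 + cu + d. Substituting each data point gives a linear system:
  -a + b - c + d = 4
  d = -3
  a + b + c + d = -6
  27a + 9b + 3c + d = 24
Solving the system yields a = 1, b = 2, c = -6, d = -3.
So q(u) = u^3 + 2u^2 - 6u - 3.
Then q(2) = 1.

1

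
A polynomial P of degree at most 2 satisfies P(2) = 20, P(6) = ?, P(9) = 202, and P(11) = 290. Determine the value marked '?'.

100

The 3 known points determine the degree-2 polynomial uniquely.
Write P(x) = ax^2 + bx + c. Substituting each data point gives a linear system:
  4a + 2b + c = 20
  81a + 9b + c = 202
  121a + 11b + c = 290
Solving the system yields a = 2, b = 4, c = 4.
So P(x) = 2x^2 + 4x + 4.
Then P(6) = 100.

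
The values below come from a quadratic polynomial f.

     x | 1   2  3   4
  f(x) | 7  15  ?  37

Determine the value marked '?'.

25

The 3 known points determine the degree-2 polynomial uniquely.
Write f(x) = ax^2 + bx + c. Substituting each data point gives a linear system:
  a + b + c = 7
  4a + 2b + c = 15
  16a + 4b + c = 37
Solving the system yields a = 1, b = 5, c = 1.
So f(x) = x^2 + 5x + 1.
Then f(3) = 25.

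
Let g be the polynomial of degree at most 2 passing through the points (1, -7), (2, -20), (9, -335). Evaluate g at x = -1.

-5

Using the Lagrange interpolation formula with nodes 1, 2, 9:
  L_0(x) = (x - 2)(x - 9) / 8
  L_1(x) = (x - 1)(x - 9) / -7
  L_2(x) = (x - 1)(x - 2) / 56
Then g(x) = -7·L_0(x) - 20·L_1(x) - 335·L_2(x).
Expanding and collecting terms gives g(x) = -4x² - x - 2.
Evaluating at x = -1: g(-1) = -5.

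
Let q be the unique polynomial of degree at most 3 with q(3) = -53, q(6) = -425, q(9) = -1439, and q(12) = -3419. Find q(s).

q(s) = -2s^3 + (1/3)s^2 - s + 1

Using the Lagrange interpolation formula with nodes 3, 6, 9, 12:
  L_0(s) = (s - 6)(s - 9)(s - 12) / -162
  L_1(s) = (s - 3)(s - 9)(s - 12) / 54
  L_2(s) = (s - 3)(s - 6)(s - 12) / -54
  L_3(s) = (s - 3)(s - 6)(s - 9) / 162
Then q(s) = -53·L_0(s) - 425·L_1(s) - 1439·L_2(s) - 3419·L_3(s).
Expanding and collecting terms gives q(s) = -2s^3 + (1/3)s^2 - s + 1.
Check: q(9) = -1439. ✓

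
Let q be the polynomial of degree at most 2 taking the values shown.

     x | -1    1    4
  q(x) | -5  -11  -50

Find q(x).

q(x) = -2x^2 - 3x - 6

Using the Lagrange interpolation formula with nodes -1, 1, 4:
  L_0(x) = (x - 1)(x - 4) / 10
  L_1(x) = (x + 1)(x - 4) / -6
  L_2(x) = (x + 1)(x - 1) / 15
Then q(x) = -5·L_0(x) - 11·L_1(x) - 50·L_2(x).
Expanding and collecting terms gives q(x) = -2x^2 - 3x - 6.
Check: q(-1) = -5. ✓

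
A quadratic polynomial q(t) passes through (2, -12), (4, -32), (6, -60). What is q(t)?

q(t) = -t^2 - 4t

Write q(t) = at^2 + bt + c. Substituting each data point gives a linear system:
  4a + 2b + c = -12
  16a + 4b + c = -32
  36a + 6b + c = -60
Solving the system yields a = -1, b = -4, c = 0.
So q(t) = -t² - 4t.
Check: q(2) = -12. ✓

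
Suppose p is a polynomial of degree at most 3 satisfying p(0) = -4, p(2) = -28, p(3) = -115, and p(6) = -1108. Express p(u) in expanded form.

p(u) = -6u^3 + 5u^2 + 2u - 4

Write p(u) = au^3 + bu^2 + cu + d. Substituting each data point gives a linear system:
  d = -4
  8a + 4b + 2c + d = -28
  27a + 9b + 3c + d = -115
  216a + 36b + 6c + d = -1108
Solving the system yields a = -6, b = 5, c = 2, d = -4.
So p(u) = -6u³ + 5u² + 2u - 4.
Check: p(6) = -1108. ✓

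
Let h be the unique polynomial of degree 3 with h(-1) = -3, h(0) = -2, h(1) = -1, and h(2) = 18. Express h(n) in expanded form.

Write h(n) = an^3 + bn^2 + cn + d. Substituting each data point gives a linear system:
  -a + b - c + d = -3
  d = -2
  a + b + c + d = -1
  8a + 4b + 2c + d = 18
Solving the system yields a = 3, b = 0, c = -2, d = -2.
So h(n) = 3n³ - 2n - 2.
Check: h(2) = 18. ✓

h(n) = 3n^3 - 2n - 2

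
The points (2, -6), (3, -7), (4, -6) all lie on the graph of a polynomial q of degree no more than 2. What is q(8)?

Using the Lagrange interpolation formula with nodes 2, 3, 4:
  L_0(x) = (x - 3)(x - 4) / 2
  L_1(x) = (x - 2)(x - 4) / -1
  L_2(x) = (x - 2)(x - 3) / 2
Then q(x) = -6·L_0(x) - 7·L_1(x) - 6·L_2(x).
Expanding and collecting terms gives q(x) = x^2 - 6x + 2.
Evaluating at x = 8: q(8) = 18.

18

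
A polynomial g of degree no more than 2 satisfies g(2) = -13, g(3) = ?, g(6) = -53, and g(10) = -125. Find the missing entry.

-20

The 3 known points determine the degree-2 polynomial uniquely.
Write g(t) = at^2 + bt + c. Substituting each data point gives a linear system:
  4a + 2b + c = -13
  36a + 6b + c = -53
  100a + 10b + c = -125
Solving the system yields a = -1, b = -2, c = -5.
So g(t) = -t^2 - 2t - 5.
Then g(3) = -20.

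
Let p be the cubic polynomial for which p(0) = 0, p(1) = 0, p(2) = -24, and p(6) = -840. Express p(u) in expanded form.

p(u) = -4u^3 + 4u

Write p(u) = au^3 + bu^2 + cu + d. Substituting each data point gives a linear system:
  d = 0
  a + b + c + d = 0
  8a + 4b + 2c + d = -24
  216a + 36b + 6c + d = -840
Solving the system yields a = -4, b = 0, c = 4, d = 0.
So p(u) = -4u^3 + 4u.
Check: p(0) = 0. ✓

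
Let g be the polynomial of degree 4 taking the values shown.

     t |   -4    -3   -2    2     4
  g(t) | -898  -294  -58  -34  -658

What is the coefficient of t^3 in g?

Write g(t) = at^4 + bt^3 + ct^2 + dt + e. Substituting each data point gives a linear system:
  256a - 64b + 16c - 4d + e = -898
  81a - 27b + 9c - 3d + e = -294
  16a - 8b + 4c - 2d + e = -58
  16a + 8b + 4c + 2d + e = -34
  256a + 64b + 16c + 4d + e = -658
Solving the system yields a = -3, b = 2, c = -1, d = -2, e = 6.
So g(t) = -3t^4 + 2t^3 - t^2 - 2t + 6.
The coefficient of t^3 is 2.

2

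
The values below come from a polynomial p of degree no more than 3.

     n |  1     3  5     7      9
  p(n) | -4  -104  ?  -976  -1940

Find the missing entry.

-396

The 4 known points determine the degree-3 polynomial uniquely.
Write p(n) = an^3 + bn^2 + cn + d. Substituting each data point gives a linear system:
  a + b + c + d = -4
  27a + 9b + 3c + d = -104
  343a + 49b + 7c + d = -976
  729a + 81b + 9c + d = -1940
Solving the system yields a = -2, b = -6, c = 0, d = 4.
So p(n) = -2n³ - 6n² + 4.
Then p(5) = -396.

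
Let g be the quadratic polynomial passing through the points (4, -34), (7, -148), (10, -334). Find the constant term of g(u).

Write g(u) = au^2 + bu + c. Substituting each data point gives a linear system:
  16a + 4b + c = -34
  49a + 7b + c = -148
  100a + 10b + c = -334
Solving the system yields a = -4, b = 6, c = 6.
So g(u) = -4u^2 + 6u + 6.
The constant term is 6.

6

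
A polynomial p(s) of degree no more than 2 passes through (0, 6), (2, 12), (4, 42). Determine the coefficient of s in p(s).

Write p(s) = as^2 + bs + c. Substituting each data point gives a linear system:
  c = 6
  4a + 2b + c = 12
  16a + 4b + c = 42
Solving the system yields a = 3, b = -3, c = 6.
So p(s) = 3s² - 3s + 6.
The coefficient of s is -3.

-3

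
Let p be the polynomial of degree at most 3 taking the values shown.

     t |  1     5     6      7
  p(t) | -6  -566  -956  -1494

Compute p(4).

Write p(t) = at^3 + bt^2 + ct + d. Substituting each data point gives a linear system:
  a + b + c + d = -6
  125a + 25b + 5c + d = -566
  216a + 36b + 6c + d = -956
  343a + 49b + 7c + d = -1494
Solving the system yields a = -4, b = -2, c = -4, d = 4.
So p(t) = -4t³ - 2t² - 4t + 4.
Then p(4) = -300.

-300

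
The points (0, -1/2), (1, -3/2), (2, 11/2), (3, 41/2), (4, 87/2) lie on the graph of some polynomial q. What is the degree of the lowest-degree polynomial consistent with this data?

Forward differences of the values at t = 0, 1, 2, 3, 4:
  q  : -1/2  -3/2  11/2  41/2  87/2
  Δ  : -1  7  15  23
  Δ^2: 8  8  8
  Δ^3: 0  0
  Δ^4: 0
The second differences are constant (8) and nonzero, while all higher differences vanish, so the minimal degree is 2.

2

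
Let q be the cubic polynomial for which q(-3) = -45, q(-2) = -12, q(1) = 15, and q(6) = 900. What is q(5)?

Using the Lagrange interpolation formula with nodes -3, -2, 1, 6:
  L_0(u) = (u + 2)(u - 1)(u - 6) / -36
  L_1(u) = (u + 3)(u - 1)(u - 6) / 24
  L_2(u) = (u + 3)(u + 2)(u - 6) / -60
  L_3(u) = (u + 3)(u + 2)(u - 1) / 360
Then q(u) = -45·L_0(u) - 12·L_1(u) + 15·L_2(u) + 900·L_3(u).
Expanding and collecting terms gives q(u) = 3u^3 + 6u^2 + 6u.
Evaluating at u = 5: q(5) = 555.

555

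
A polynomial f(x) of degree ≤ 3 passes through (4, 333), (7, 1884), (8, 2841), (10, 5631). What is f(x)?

Write f(x) = ax^3 + bx^2 + cx + d. Substituting each data point gives a linear system:
  64a + 16b + 4c + d = 333
  343a + 49b + 7c + d = 1884
  512a + 64b + 8c + d = 2841
  1000a + 100b + 10c + d = 5631
Solving the system yields a = 6, b = -4, c = 3, d = 1.
So f(x) = 6x^3 - 4x^2 + 3x + 1.
Check: f(10) = 5631. ✓

f(x) = 6x^3 - 4x^2 + 3x + 1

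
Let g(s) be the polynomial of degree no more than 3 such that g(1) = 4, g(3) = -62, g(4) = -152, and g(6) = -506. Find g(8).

-1172

Using the Lagrange interpolation formula with nodes 1, 3, 4, 6:
  L_0(s) = (s - 3)(s - 4)(s - 6) / -30
  L_1(s) = (s - 1)(s - 4)(s - 6) / 6
  L_2(s) = (s - 1)(s - 3)(s - 6) / -6
  L_3(s) = (s - 1)(s - 3)(s - 4) / 30
Then g(s) = 4·L_0(s) - 62·L_1(s) - 152·L_2(s) - 506·L_3(s).
Expanding and collecting terms gives g(s) = -2s^3 - 3s^2 + 5s + 4.
Evaluating at s = 8: g(8) = -1172.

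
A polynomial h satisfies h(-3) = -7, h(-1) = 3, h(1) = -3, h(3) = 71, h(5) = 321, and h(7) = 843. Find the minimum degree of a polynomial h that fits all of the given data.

Forward differences of the values at s = -3, -1, 1, 3, 5, 7:
  h  : -7  3  -3  71  321  843
  Δ  : 10  -6  74  250  522
  Δ^2: -16  80  176  272
  Δ^3: 96  96  96
  Δ^4: 0  0
  Δ^5: 0
The third differences are constant (96) and nonzero, while all higher differences vanish, so the minimal degree is 3.

3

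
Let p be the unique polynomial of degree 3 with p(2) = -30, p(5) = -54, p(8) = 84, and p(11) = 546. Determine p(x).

p(x) = x^3 - 6x^2 - 5x - 4

Using the Lagrange interpolation formula with nodes 2, 5, 8, 11:
  L_0(x) = (x - 5)(x - 8)(x - 11) / -162
  L_1(x) = (x - 2)(x - 8)(x - 11) / 54
  L_2(x) = (x - 2)(x - 5)(x - 11) / -54
  L_3(x) = (x - 2)(x - 5)(x - 8) / 162
Then p(x) = -30·L_0(x) - 54·L_1(x) + 84·L_2(x) + 546·L_3(x).
Expanding and collecting terms gives p(x) = x³ - 6x² - 5x - 4.
Check: p(2) = -30. ✓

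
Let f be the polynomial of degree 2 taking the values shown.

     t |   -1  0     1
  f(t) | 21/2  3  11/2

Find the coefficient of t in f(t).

Write f(t) = at^2 + bt + c. Substituting each data point gives a linear system:
  a - b + c = 21/2
  c = 3
  a + b + c = 11/2
Solving the system yields a = 5, b = -5/2, c = 3.
So f(t) = 5t^2 - (5/2)t + 3.
The coefficient of t is -5/2.

-5/2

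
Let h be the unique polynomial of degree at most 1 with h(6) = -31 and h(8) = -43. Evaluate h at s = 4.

-19

Write h(s) = as + b. Substituting each data point gives a linear system:
  6a + b = -31
  8a + b = -43
Solving the system yields a = -6, b = 5.
So h(s) = -6s + 5.
Then h(4) = -19.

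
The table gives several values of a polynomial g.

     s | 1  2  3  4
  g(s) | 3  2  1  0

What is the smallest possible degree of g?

Forward differences of the values at s = 1, 2, 3, 4:
  g  : 3  2  1  0
  Δ  : -1  -1  -1
  Δ^2: 0  0
  Δ^3: 0
The first differences are constant (-1) and nonzero, while all higher differences vanish, so the minimal degree is 1.

1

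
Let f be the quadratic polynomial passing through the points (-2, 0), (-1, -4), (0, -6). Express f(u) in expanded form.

Write f(u) = au^2 + bu + c. Substituting each data point gives a linear system:
  4a - 2b + c = 0
  a - b + c = -4
  c = -6
Solving the system yields a = 1, b = -1, c = -6.
So f(u) = u^2 - u - 6.
Check: f(0) = -6. ✓

f(u) = u^2 - u - 6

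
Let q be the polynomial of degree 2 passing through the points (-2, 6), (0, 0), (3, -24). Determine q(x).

q(x) = -x^2 - 5x

Using the Lagrange interpolation formula with nodes -2, 0, 3:
  L_0(x) = x(x - 3) / 10
  L_1(x) = (x + 2)(x - 3) / -6
  L_2(x) = (x + 2)x / 15
Then q(x) = 6·L_0(x) + 0·L_1(x) - 24·L_2(x).
Expanding and collecting terms gives q(x) = -x^2 - 5x.
Check: q(0) = 0. ✓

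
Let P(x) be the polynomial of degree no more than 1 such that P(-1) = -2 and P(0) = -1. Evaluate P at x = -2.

Write P(x) = ax + b. Substituting each data point gives a linear system:
  -a + b = -2
  b = -1
Solving the system yields a = 1, b = -1.
So P(x) = x - 1.
Then P(-2) = -3.

-3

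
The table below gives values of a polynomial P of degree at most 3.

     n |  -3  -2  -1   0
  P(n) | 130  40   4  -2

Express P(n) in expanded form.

P(n) = -4n^3 + 3n^2 + n - 2

Using the Lagrange interpolation formula with nodes -3, -2, -1, 0:
  L_0(n) = (n + 2)(n + 1)n / -6
  L_1(n) = (n + 3)(n + 1)n / 2
  L_2(n) = (n + 3)(n + 2)n / -2
  L_3(n) = (n + 3)(n + 2)(n + 1) / 6
Then P(n) = 130·L_0(n) + 40·L_1(n) + 4·L_2(n) - 2·L_3(n).
Expanding and collecting terms gives P(n) = -4n^3 + 3n^2 + n - 2.
Check: P(0) = -2. ✓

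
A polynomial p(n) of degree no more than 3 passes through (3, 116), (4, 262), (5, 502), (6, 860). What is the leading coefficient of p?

Write p(n) = an^3 + bn^2 + cn + d. Substituting each data point gives a linear system:
  27a + 9b + 3c + d = 116
  64a + 16b + 4c + d = 262
  125a + 25b + 5c + d = 502
  216a + 36b + 6c + d = 860
Solving the system yields a = 4, b = -1, c = 5, d = 2.
So p(n) = 4n^3 - n^2 + 5n + 2.
The leading coefficient is 4.

4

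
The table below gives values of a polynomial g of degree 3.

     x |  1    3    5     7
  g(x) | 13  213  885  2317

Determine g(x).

Write g(x) = ax^3 + bx^2 + cx + d. Substituting each data point gives a linear system:
  a + b + c + d = 13
  27a + 9b + 3c + d = 213
  125a + 25b + 5c + d = 885
  343a + 49b + 7c + d = 2317
Solving the system yields a = 6, b = 5, c = 2, d = 0.
So g(x) = 6x^3 + 5x^2 + 2x.
Check: g(1) = 13. ✓

g(x) = 6x^3 + 5x^2 + 2x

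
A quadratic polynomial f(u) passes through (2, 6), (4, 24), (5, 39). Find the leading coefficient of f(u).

Write f(u) = au^2 + bu + c. Substituting each data point gives a linear system:
  4a + 2b + c = 6
  16a + 4b + c = 24
  25a + 5b + c = 39
Solving the system yields a = 2, b = -3, c = 4.
So f(u) = 2u^2 - 3u + 4.
The leading coefficient is 2.

2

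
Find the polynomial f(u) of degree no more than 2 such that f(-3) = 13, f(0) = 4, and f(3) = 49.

f(u) = 3u^2 + 6u + 4

Write f(u) = au^2 + bu + c. Substituting each data point gives a linear system:
  9a - 3b + c = 13
  c = 4
  9a + 3b + c = 49
Solving the system yields a = 3, b = 6, c = 4.
So f(u) = 3u² + 6u + 4.
Check: f(0) = 4. ✓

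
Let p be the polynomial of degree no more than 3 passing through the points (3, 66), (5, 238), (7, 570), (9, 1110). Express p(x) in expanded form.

Write p(x) = ax^3 + bx^2 + cx + d. Substituting each data point gives a linear system:
  27a + 9b + 3c + d = 66
  125a + 25b + 5c + d = 238
  343a + 49b + 7c + d = 570
  729a + 81b + 9c + d = 1110
Solving the system yields a = 1, b = 5, c = -3, d = 3.
So p(x) = x^3 + 5x^2 - 3x + 3.
Check: p(7) = 570. ✓

p(x) = x^3 + 5x^2 - 3x + 3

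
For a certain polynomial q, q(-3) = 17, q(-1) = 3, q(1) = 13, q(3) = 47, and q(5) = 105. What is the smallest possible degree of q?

Forward differences of the values at n = -3, -1, 1, 3, 5:
  q  : 17  3  13  47  105
  Δ  : -14  10  34  58
  Δ^2: 24  24  24
  Δ^3: 0  0
  Δ^4: 0
The second differences are constant (24) and nonzero, while all higher differences vanish, so the minimal degree is 2.

2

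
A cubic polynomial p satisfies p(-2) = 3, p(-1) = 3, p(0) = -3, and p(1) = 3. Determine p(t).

Write p(t) = at^3 + bt^2 + ct + d. Substituting each data point gives a linear system:
  -8a + 4b - 2c + d = 3
  -a + b - c + d = 3
  d = -3
  a + b + c + d = 3
Solving the system yields a = 3, b = 6, c = -3, d = -3.
So p(t) = 3t³ + 6t² - 3t - 3.
Check: p(0) = -3. ✓

p(t) = 3t^3 + 6t^2 - 3t - 3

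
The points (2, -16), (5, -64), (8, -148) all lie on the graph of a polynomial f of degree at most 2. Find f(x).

Using the Lagrange interpolation formula with nodes 2, 5, 8:
  L_0(x) = (x - 5)(x - 8) / 18
  L_1(x) = (x - 2)(x - 8) / -9
  L_2(x) = (x - 2)(x - 5) / 18
Then f(x) = -16·L_0(x) - 64·L_1(x) - 148·L_2(x).
Expanding and collecting terms gives f(x) = -2x^2 - 2x - 4.
Check: f(8) = -148. ✓

f(x) = -2x^2 - 2x - 4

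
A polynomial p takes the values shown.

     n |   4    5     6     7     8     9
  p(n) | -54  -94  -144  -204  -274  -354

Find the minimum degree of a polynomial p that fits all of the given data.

2

Forward differences of the values at n = 4, 5, 6, 7, 8, 9:
  p  : -54  -94  -144  -204  -274  -354
  Δ  : -40  -50  -60  -70  -80
  Δ^2: -10  -10  -10  -10
  Δ^3: 0  0  0
  Δ^4: 0  0
  Δ^5: 0
The second differences are constant (-10) and nonzero, while all higher differences vanish, so the minimal degree is 2.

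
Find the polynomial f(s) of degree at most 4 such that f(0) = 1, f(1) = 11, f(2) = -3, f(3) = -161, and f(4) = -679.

Write f(s) = as^4 + bs^3 + cs^2 + ds + e. Substituting each data point gives a linear system:
  e = 1
  a + b + c + d + e = 11
  16a + 8b + 4c + 2d + e = -3
  81a + 27b + 9c + 3d + e = -161
  256a + 64b + 16c + 4d + e = -679
Solving the system yields a = -4, b = 4, c = 4, d = 6, e = 1.
So f(s) = -4s⁴ + 4s³ + 4s² + 6s + 1.
Check: f(4) = -679. ✓

f(s) = -4s^4 + 4s^3 + 4s^2 + 6s + 1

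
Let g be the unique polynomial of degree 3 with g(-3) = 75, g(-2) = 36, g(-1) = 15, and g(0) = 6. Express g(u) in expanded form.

g(u) = -u^3 + 3u^2 - 5u + 6

Write g(u) = au^3 + bu^2 + cu + d. Substituting each data point gives a linear system:
  -27a + 9b - 3c + d = 75
  -8a + 4b - 2c + d = 36
  -a + b - c + d = 15
  d = 6
Solving the system yields a = -1, b = 3, c = -5, d = 6.
So g(u) = -u³ + 3u² - 5u + 6.
Check: g(-3) = 75. ✓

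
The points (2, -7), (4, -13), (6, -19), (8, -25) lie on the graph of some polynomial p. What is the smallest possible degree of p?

1

Forward differences of the values at t = 2, 4, 6, 8:
  p  : -7  -13  -19  -25
  Δ  : -6  -6  -6
  Δ^2: 0  0
  Δ^3: 0
The first differences are constant (-6) and nonzero, while all higher differences vanish, so the minimal degree is 1.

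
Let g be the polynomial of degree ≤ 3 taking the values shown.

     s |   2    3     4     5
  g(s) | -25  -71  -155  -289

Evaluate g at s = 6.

Write g(s) = as^3 + bs^2 + cs + d. Substituting each data point gives a linear system:
  8a + 4b + 2c + d = -25
  27a + 9b + 3c + d = -71
  64a + 16b + 4c + d = -155
  125a + 25b + 5c + d = -289
Solving the system yields a = -2, b = -1, c = -3, d = 1.
So g(s) = -2s³ - s² - 3s + 1.
Then g(6) = -485.

-485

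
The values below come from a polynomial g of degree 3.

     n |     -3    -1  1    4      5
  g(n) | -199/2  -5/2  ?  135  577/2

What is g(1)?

-3/2

The 4 known points determine the degree-3 polynomial uniquely.
Write g(n) = an^3 + bn^2 + cn + d. Substituting each data point gives a linear system:
  -27a + 9b - 3c + d = -199/2
  -a + b - c + d = -5/2
  64a + 16b + 4c + d = 135
  125a + 25b + 5c + d = 577/2
Solving the system yields a = 3, b = -3, c = -5/2, d = 1.
So g(n) = 3n^3 - 3n^2 - (5/2)n + 1.
Then g(1) = -3/2.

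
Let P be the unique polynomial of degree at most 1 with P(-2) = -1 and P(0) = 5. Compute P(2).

Write P(n) = an + b. Substituting each data point gives a linear system:
  -2a + b = -1
  b = 5
Solving the system yields a = 3, b = 5.
So P(n) = 3n + 5.
Then P(2) = 11.

11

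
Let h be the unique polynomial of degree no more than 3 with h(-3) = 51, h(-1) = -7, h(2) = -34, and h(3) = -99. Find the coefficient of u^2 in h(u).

-2

Write h(u) = au^3 + bu^2 + cu + d. Substituting each data point gives a linear system:
  -27a + 9b - 3c + d = 51
  -a + b - c + d = -7
  8a + 4b + 2c + d = -34
  27a + 9b + 3c + d = -99
Solving the system yields a = -3, b = -2, c = 2, d = -6.
So h(u) = -3u^3 - 2u^2 + 2u - 6.
The coefficient of u^2 is -2.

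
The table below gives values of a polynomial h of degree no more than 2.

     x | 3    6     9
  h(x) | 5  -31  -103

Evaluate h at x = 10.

-135

Forward differences of the values at x = 3, 6, 9:
  h  : 5  -31  -103
  Δ  : -36  -72
  Δ^2: -36
The second differences are constant, confirming degree 2.
Interpolating (Newton forward form) and evaluating at x = 10 gives h(10) = -135.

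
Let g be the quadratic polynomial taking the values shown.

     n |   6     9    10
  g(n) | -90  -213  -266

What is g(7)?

Using the Lagrange interpolation formula with nodes 6, 9, 10:
  L_0(n) = (n - 9)(n - 10) / 12
  L_1(n) = (n - 6)(n - 10) / -3
  L_2(n) = (n - 6)(n - 9) / 4
Then g(n) = -90·L_0(n) - 213·L_1(n) - 266·L_2(n).
Expanding and collecting terms gives g(n) = -3n² + 4n - 6.
Evaluating at n = 7: g(7) = -125.

-125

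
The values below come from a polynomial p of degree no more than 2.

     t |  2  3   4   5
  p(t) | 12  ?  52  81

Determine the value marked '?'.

The 3 known points determine the degree-2 polynomial uniquely.
Write p(t) = at^2 + bt + c. Substituting each data point gives a linear system:
  4a + 2b + c = 12
  16a + 4b + c = 52
  25a + 5b + c = 81
Solving the system yields a = 3, b = 2, c = -4.
So p(t) = 3t² + 2t - 4.
Then p(3) = 29.

29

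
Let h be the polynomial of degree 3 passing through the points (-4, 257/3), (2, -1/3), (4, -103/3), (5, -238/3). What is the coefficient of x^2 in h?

Write h(x) = ax^3 + bx^2 + cx + d. Substituting each data point gives a linear system:
  -64a + 16b - 4c + d = 257/3
  8a + 4b + 2c + d = -1/3
  64a + 16b + 4c + d = -103/3
  125a + 25b + 5c + d = -238/3
Solving the system yields a = -1, b = 5/3, c = 1, d = -1.
So h(x) = -x³ + (5/3)x² + x - 1.
The coefficient of x^2 is 5/3.

5/3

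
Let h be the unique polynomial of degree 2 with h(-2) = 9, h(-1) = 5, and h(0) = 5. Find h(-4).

Using the Lagrange interpolation formula with nodes -2, -1, 0:
  L_0(t) = (t + 1)t / 2
  L_1(t) = (t + 2)t / -1
  L_2(t) = (t + 2)(t + 1) / 2
Then h(t) = 9·L_0(t) + 5·L_1(t) + 5·L_2(t).
Expanding and collecting terms gives h(t) = 2t² + 2t + 5.
Evaluating at t = -4: h(-4) = 29.

29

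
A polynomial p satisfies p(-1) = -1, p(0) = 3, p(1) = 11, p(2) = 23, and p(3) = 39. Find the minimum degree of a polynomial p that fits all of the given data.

Forward differences of the values at t = -1, 0, 1, 2, 3:
  p  : -1  3  11  23  39
  Δ  : 4  8  12  16
  Δ^2: 4  4  4
  Δ^3: 0  0
  Δ^4: 0
The second differences are constant (4) and nonzero, while all higher differences vanish, so the minimal degree is 2.

2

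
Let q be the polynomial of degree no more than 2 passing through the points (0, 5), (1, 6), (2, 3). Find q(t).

q(t) = -2t^2 + 3t + 5

Write q(t) = at^2 + bt + c. Substituting each data point gives a linear system:
  c = 5
  a + b + c = 6
  4a + 2b + c = 3
Solving the system yields a = -2, b = 3, c = 5.
So q(t) = -2t^2 + 3t + 5.
Check: q(2) = 3. ✓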